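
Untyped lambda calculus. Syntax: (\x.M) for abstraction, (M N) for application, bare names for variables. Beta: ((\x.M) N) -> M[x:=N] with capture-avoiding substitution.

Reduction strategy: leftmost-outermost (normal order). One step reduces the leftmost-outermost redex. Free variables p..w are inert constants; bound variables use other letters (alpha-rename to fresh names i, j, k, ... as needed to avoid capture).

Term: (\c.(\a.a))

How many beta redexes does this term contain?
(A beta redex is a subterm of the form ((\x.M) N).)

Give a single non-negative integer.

Answer: 0

Derivation:
Term: (\c.(\a.a))
  (no redexes)
Total redexes: 0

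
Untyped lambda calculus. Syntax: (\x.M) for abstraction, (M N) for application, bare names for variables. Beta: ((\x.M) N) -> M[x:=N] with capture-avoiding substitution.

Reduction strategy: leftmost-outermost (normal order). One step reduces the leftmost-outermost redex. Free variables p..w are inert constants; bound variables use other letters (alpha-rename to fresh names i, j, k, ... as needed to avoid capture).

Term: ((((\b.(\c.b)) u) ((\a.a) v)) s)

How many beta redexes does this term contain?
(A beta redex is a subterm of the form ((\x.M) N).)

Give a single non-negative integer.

Answer: 2

Derivation:
Term: ((((\b.(\c.b)) u) ((\a.a) v)) s)
  Redex: ((\b.(\c.b)) u)
  Redex: ((\a.a) v)
Total redexes: 2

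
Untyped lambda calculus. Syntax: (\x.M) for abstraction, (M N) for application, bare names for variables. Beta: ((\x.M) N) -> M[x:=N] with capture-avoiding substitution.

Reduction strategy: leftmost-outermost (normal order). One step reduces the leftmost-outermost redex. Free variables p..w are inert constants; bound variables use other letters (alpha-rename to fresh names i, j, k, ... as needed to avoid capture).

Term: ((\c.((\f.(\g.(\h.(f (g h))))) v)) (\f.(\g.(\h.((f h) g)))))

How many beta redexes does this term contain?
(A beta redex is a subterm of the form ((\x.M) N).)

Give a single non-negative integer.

Term: ((\c.((\f.(\g.(\h.(f (g h))))) v)) (\f.(\g.(\h.((f h) g)))))
  Redex: ((\c.((\f.(\g.(\h.(f (g h))))) v)) (\f.(\g.(\h.((f h) g)))))
  Redex: ((\f.(\g.(\h.(f (g h))))) v)
Total redexes: 2

Answer: 2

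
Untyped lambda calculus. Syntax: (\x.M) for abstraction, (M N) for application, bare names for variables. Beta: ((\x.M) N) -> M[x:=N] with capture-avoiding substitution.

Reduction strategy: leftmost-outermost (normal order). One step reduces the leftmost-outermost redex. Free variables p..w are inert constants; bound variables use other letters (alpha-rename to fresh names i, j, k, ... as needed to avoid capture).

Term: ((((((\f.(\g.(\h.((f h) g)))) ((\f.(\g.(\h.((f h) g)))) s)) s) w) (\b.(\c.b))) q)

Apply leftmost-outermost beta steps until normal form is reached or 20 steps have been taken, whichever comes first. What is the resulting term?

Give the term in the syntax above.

Answer: ((((s s) w) (\b.(\c.b))) q)

Derivation:
Step 0: ((((((\f.(\g.(\h.((f h) g)))) ((\f.(\g.(\h.((f h) g)))) s)) s) w) (\b.(\c.b))) q)
Step 1: (((((\g.(\h.((((\f.(\g.(\h.((f h) g)))) s) h) g))) s) w) (\b.(\c.b))) q)
Step 2: ((((\h.((((\f.(\g.(\h.((f h) g)))) s) h) s)) w) (\b.(\c.b))) q)
Step 3: ((((((\f.(\g.(\h.((f h) g)))) s) w) s) (\b.(\c.b))) q)
Step 4: (((((\g.(\h.((s h) g))) w) s) (\b.(\c.b))) q)
Step 5: ((((\h.((s h) w)) s) (\b.(\c.b))) q)
Step 6: ((((s s) w) (\b.(\c.b))) q)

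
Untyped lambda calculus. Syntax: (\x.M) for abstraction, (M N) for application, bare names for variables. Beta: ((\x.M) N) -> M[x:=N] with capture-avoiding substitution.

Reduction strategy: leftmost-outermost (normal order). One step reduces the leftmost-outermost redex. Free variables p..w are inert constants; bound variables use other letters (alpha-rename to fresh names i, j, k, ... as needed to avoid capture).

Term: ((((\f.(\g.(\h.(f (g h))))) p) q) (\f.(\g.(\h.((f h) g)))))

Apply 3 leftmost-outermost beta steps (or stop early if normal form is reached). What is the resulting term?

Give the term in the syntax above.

Answer: (p (q (\f.(\g.(\h.((f h) g))))))

Derivation:
Step 0: ((((\f.(\g.(\h.(f (g h))))) p) q) (\f.(\g.(\h.((f h) g)))))
Step 1: (((\g.(\h.(p (g h)))) q) (\f.(\g.(\h.((f h) g)))))
Step 2: ((\h.(p (q h))) (\f.(\g.(\h.((f h) g)))))
Step 3: (p (q (\f.(\g.(\h.((f h) g))))))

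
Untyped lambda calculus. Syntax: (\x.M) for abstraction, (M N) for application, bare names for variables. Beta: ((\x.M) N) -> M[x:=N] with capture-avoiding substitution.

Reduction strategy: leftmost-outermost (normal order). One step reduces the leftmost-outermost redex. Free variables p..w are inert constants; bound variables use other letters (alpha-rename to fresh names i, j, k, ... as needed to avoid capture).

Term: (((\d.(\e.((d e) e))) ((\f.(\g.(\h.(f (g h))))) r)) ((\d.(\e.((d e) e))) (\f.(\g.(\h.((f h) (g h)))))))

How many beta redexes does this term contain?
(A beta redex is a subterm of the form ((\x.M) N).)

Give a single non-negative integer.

Answer: 3

Derivation:
Term: (((\d.(\e.((d e) e))) ((\f.(\g.(\h.(f (g h))))) r)) ((\d.(\e.((d e) e))) (\f.(\g.(\h.((f h) (g h)))))))
  Redex: ((\d.(\e.((d e) e))) ((\f.(\g.(\h.(f (g h))))) r))
  Redex: ((\f.(\g.(\h.(f (g h))))) r)
  Redex: ((\d.(\e.((d e) e))) (\f.(\g.(\h.((f h) (g h))))))
Total redexes: 3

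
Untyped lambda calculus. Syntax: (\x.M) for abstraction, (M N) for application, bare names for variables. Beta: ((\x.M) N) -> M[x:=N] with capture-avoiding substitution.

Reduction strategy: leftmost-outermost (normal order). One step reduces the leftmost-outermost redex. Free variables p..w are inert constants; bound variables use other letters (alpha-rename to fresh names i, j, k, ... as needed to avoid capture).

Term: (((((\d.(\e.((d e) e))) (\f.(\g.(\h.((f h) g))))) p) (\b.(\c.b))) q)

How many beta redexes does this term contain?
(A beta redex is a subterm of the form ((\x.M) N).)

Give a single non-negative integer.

Answer: 1

Derivation:
Term: (((((\d.(\e.((d e) e))) (\f.(\g.(\h.((f h) g))))) p) (\b.(\c.b))) q)
  Redex: ((\d.(\e.((d e) e))) (\f.(\g.(\h.((f h) g)))))
Total redexes: 1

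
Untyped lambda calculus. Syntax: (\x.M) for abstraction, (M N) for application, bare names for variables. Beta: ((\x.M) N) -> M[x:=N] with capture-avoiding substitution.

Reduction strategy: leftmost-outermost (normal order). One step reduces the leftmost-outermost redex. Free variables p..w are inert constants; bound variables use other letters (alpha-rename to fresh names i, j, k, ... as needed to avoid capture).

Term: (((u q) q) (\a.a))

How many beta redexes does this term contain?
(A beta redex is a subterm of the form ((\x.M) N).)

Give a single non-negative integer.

Term: (((u q) q) (\a.a))
  (no redexes)
Total redexes: 0

Answer: 0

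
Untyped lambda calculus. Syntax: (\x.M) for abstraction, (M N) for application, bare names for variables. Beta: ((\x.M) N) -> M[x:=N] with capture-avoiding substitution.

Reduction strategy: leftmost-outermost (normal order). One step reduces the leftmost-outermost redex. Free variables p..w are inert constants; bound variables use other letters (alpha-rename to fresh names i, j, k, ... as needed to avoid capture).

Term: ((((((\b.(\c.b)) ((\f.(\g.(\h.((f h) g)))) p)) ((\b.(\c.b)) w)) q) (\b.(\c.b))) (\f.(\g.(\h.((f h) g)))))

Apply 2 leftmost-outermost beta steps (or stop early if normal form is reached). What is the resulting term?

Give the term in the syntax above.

Answer: (((((\f.(\g.(\h.((f h) g)))) p) q) (\b.(\c.b))) (\f.(\g.(\h.((f h) g)))))

Derivation:
Step 0: ((((((\b.(\c.b)) ((\f.(\g.(\h.((f h) g)))) p)) ((\b.(\c.b)) w)) q) (\b.(\c.b))) (\f.(\g.(\h.((f h) g)))))
Step 1: (((((\c.((\f.(\g.(\h.((f h) g)))) p)) ((\b.(\c.b)) w)) q) (\b.(\c.b))) (\f.(\g.(\h.((f h) g)))))
Step 2: (((((\f.(\g.(\h.((f h) g)))) p) q) (\b.(\c.b))) (\f.(\g.(\h.((f h) g)))))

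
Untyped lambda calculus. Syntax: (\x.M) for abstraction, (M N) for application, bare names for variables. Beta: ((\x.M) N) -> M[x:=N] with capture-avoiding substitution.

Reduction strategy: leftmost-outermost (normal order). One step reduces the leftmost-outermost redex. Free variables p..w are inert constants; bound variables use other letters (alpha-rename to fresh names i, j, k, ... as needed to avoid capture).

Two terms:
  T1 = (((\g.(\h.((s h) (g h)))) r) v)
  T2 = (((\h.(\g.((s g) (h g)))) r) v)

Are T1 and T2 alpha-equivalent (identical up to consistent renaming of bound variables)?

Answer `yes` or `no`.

Answer: yes

Derivation:
Term 1: (((\g.(\h.((s h) (g h)))) r) v)
Term 2: (((\h.(\g.((s g) (h g)))) r) v)
Alpha-equivalence: compare structure up to binder renaming.
Result: True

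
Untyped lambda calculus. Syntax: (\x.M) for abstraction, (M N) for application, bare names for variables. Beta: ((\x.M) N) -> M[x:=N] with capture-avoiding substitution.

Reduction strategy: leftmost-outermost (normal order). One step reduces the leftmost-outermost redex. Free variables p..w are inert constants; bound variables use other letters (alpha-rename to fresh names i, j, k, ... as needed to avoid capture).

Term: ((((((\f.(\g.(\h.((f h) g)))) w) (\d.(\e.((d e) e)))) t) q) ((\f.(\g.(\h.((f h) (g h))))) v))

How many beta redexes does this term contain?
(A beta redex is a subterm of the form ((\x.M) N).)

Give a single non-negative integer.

Term: ((((((\f.(\g.(\h.((f h) g)))) w) (\d.(\e.((d e) e)))) t) q) ((\f.(\g.(\h.((f h) (g h))))) v))
  Redex: ((\f.(\g.(\h.((f h) g)))) w)
  Redex: ((\f.(\g.(\h.((f h) (g h))))) v)
Total redexes: 2

Answer: 2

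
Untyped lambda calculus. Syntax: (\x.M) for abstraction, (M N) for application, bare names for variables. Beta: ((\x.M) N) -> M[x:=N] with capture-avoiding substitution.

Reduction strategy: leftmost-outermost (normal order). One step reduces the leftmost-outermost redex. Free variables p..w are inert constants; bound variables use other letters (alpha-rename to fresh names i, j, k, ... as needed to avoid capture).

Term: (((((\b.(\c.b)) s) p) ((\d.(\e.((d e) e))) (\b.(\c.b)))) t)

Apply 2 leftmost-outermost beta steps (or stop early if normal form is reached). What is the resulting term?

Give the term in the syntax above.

Answer: ((s ((\d.(\e.((d e) e))) (\b.(\c.b)))) t)

Derivation:
Step 0: (((((\b.(\c.b)) s) p) ((\d.(\e.((d e) e))) (\b.(\c.b)))) t)
Step 1: ((((\c.s) p) ((\d.(\e.((d e) e))) (\b.(\c.b)))) t)
Step 2: ((s ((\d.(\e.((d e) e))) (\b.(\c.b)))) t)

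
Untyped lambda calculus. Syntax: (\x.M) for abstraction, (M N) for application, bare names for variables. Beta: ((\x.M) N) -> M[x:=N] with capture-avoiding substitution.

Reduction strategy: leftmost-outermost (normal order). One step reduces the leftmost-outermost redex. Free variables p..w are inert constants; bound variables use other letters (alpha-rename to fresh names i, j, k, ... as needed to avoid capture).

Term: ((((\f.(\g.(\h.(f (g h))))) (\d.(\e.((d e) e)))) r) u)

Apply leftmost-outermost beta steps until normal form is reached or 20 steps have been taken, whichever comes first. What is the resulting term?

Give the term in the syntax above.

Answer: (\e.(((r u) e) e))

Derivation:
Step 0: ((((\f.(\g.(\h.(f (g h))))) (\d.(\e.((d e) e)))) r) u)
Step 1: (((\g.(\h.((\d.(\e.((d e) e))) (g h)))) r) u)
Step 2: ((\h.((\d.(\e.((d e) e))) (r h))) u)
Step 3: ((\d.(\e.((d e) e))) (r u))
Step 4: (\e.(((r u) e) e))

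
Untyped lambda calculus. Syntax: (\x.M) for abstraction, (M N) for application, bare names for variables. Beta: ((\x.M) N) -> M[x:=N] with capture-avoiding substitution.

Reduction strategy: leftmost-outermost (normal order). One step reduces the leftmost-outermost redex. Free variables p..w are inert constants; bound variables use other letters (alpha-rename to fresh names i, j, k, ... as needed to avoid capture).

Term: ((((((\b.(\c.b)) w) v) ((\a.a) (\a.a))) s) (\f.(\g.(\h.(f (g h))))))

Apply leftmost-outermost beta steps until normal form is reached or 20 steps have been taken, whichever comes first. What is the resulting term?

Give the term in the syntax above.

Step 0: ((((((\b.(\c.b)) w) v) ((\a.a) (\a.a))) s) (\f.(\g.(\h.(f (g h))))))
Step 1: (((((\c.w) v) ((\a.a) (\a.a))) s) (\f.(\g.(\h.(f (g h))))))
Step 2: (((w ((\a.a) (\a.a))) s) (\f.(\g.(\h.(f (g h))))))
Step 3: (((w (\a.a)) s) (\f.(\g.(\h.(f (g h))))))

Answer: (((w (\a.a)) s) (\f.(\g.(\h.(f (g h))))))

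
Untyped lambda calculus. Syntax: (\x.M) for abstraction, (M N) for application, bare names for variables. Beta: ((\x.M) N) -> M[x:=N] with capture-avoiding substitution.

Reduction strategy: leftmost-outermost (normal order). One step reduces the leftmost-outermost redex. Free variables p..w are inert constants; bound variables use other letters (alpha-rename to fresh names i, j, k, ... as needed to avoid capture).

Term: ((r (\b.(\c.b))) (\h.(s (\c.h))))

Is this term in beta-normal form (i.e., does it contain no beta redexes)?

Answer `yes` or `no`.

Term: ((r (\b.(\c.b))) (\h.(s (\c.h))))
No beta redexes found.

Answer: yes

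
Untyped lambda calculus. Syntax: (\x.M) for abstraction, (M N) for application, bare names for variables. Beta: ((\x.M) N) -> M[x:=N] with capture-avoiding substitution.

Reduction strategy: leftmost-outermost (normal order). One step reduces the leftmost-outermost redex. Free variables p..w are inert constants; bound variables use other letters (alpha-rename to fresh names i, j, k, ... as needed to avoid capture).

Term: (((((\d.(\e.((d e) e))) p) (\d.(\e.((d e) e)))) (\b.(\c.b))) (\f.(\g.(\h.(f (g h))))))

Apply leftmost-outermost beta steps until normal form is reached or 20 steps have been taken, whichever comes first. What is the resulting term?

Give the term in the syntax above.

Answer: ((((p (\d.(\e.((d e) e)))) (\d.(\e.((d e) e)))) (\b.(\c.b))) (\f.(\g.(\h.(f (g h))))))

Derivation:
Step 0: (((((\d.(\e.((d e) e))) p) (\d.(\e.((d e) e)))) (\b.(\c.b))) (\f.(\g.(\h.(f (g h))))))
Step 1: ((((\e.((p e) e)) (\d.(\e.((d e) e)))) (\b.(\c.b))) (\f.(\g.(\h.(f (g h))))))
Step 2: ((((p (\d.(\e.((d e) e)))) (\d.(\e.((d e) e)))) (\b.(\c.b))) (\f.(\g.(\h.(f (g h))))))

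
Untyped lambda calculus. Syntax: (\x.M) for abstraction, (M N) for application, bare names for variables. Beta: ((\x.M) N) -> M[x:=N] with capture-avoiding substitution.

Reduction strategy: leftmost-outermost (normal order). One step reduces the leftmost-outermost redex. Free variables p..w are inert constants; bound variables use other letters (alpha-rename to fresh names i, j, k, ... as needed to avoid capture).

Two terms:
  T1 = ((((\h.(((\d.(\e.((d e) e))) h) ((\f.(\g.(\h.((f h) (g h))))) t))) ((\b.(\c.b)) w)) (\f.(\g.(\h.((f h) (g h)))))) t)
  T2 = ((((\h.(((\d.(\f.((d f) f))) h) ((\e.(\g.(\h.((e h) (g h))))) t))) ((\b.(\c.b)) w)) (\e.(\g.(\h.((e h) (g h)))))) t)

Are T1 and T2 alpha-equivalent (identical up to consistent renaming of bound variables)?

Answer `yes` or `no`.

Term 1: ((((\h.(((\d.(\e.((d e) e))) h) ((\f.(\g.(\h.((f h) (g h))))) t))) ((\b.(\c.b)) w)) (\f.(\g.(\h.((f h) (g h)))))) t)
Term 2: ((((\h.(((\d.(\f.((d f) f))) h) ((\e.(\g.(\h.((e h) (g h))))) t))) ((\b.(\c.b)) w)) (\e.(\g.(\h.((e h) (g h)))))) t)
Alpha-equivalence: compare structure up to binder renaming.
Result: True

Answer: yes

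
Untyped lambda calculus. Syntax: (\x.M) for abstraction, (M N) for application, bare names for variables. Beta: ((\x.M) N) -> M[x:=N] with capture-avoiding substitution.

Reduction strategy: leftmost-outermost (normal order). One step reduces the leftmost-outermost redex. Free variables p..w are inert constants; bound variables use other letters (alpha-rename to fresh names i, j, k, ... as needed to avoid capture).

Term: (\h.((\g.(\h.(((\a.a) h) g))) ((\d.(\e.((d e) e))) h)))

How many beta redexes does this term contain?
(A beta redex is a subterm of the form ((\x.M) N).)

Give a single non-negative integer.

Answer: 3

Derivation:
Term: (\h.((\g.(\h.(((\a.a) h) g))) ((\d.(\e.((d e) e))) h)))
  Redex: ((\g.(\h.(((\a.a) h) g))) ((\d.(\e.((d e) e))) h))
  Redex: ((\a.a) h)
  Redex: ((\d.(\e.((d e) e))) h)
Total redexes: 3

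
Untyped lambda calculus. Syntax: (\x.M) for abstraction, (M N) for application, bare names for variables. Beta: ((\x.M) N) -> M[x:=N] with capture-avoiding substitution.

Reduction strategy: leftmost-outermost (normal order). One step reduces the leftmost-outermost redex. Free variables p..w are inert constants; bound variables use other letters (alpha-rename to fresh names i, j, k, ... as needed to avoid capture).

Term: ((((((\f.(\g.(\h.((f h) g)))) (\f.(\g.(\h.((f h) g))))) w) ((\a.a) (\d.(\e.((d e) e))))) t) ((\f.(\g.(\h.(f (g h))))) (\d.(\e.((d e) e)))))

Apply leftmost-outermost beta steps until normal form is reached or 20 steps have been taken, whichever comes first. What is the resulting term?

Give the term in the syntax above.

Step 0: ((((((\f.(\g.(\h.((f h) g)))) (\f.(\g.(\h.((f h) g))))) w) ((\a.a) (\d.(\e.((d e) e))))) t) ((\f.(\g.(\h.(f (g h))))) (\d.(\e.((d e) e)))))
Step 1: (((((\g.(\h.(((\f.(\g.(\h.((f h) g)))) h) g))) w) ((\a.a) (\d.(\e.((d e) e))))) t) ((\f.(\g.(\h.(f (g h))))) (\d.(\e.((d e) e)))))
Step 2: ((((\h.(((\f.(\g.(\h.((f h) g)))) h) w)) ((\a.a) (\d.(\e.((d e) e))))) t) ((\f.(\g.(\h.(f (g h))))) (\d.(\e.((d e) e)))))
Step 3: (((((\f.(\g.(\h.((f h) g)))) ((\a.a) (\d.(\e.((d e) e))))) w) t) ((\f.(\g.(\h.(f (g h))))) (\d.(\e.((d e) e)))))
Step 4: ((((\g.(\h.((((\a.a) (\d.(\e.((d e) e)))) h) g))) w) t) ((\f.(\g.(\h.(f (g h))))) (\d.(\e.((d e) e)))))
Step 5: (((\h.((((\a.a) (\d.(\e.((d e) e)))) h) w)) t) ((\f.(\g.(\h.(f (g h))))) (\d.(\e.((d e) e)))))
Step 6: (((((\a.a) (\d.(\e.((d e) e)))) t) w) ((\f.(\g.(\h.(f (g h))))) (\d.(\e.((d e) e)))))
Step 7: ((((\d.(\e.((d e) e))) t) w) ((\f.(\g.(\h.(f (g h))))) (\d.(\e.((d e) e)))))
Step 8: (((\e.((t e) e)) w) ((\f.(\g.(\h.(f (g h))))) (\d.(\e.((d e) e)))))
Step 9: (((t w) w) ((\f.(\g.(\h.(f (g h))))) (\d.(\e.((d e) e)))))
Step 10: (((t w) w) (\g.(\h.((\d.(\e.((d e) e))) (g h)))))
Step 11: (((t w) w) (\g.(\h.(\e.(((g h) e) e)))))

Answer: (((t w) w) (\g.(\h.(\e.(((g h) e) e)))))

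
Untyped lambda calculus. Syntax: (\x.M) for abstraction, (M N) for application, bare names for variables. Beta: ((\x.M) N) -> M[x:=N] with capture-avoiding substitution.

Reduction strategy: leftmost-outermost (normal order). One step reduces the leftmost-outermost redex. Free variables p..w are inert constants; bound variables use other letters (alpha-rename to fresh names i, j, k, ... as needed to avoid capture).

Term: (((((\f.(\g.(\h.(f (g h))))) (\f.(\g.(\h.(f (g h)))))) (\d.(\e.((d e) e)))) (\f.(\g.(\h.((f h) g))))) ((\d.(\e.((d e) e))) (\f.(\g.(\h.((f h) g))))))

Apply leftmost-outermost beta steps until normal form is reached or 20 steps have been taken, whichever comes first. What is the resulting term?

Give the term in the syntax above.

Answer: (\h.(\i.(((h i) h) (\i.((h i) h)))))

Derivation:
Step 0: (((((\f.(\g.(\h.(f (g h))))) (\f.(\g.(\h.(f (g h)))))) (\d.(\e.((d e) e)))) (\f.(\g.(\h.((f h) g))))) ((\d.(\e.((d e) e))) (\f.(\g.(\h.((f h) g))))))
Step 1: ((((\g.(\h.((\f.(\g.(\h.(f (g h))))) (g h)))) (\d.(\e.((d e) e)))) (\f.(\g.(\h.((f h) g))))) ((\d.(\e.((d e) e))) (\f.(\g.(\h.((f h) g))))))
Step 2: (((\h.((\f.(\g.(\h.(f (g h))))) ((\d.(\e.((d e) e))) h))) (\f.(\g.(\h.((f h) g))))) ((\d.(\e.((d e) e))) (\f.(\g.(\h.((f h) g))))))
Step 3: (((\f.(\g.(\h.(f (g h))))) ((\d.(\e.((d e) e))) (\f.(\g.(\h.((f h) g)))))) ((\d.(\e.((d e) e))) (\f.(\g.(\h.((f h) g))))))
Step 4: ((\g.(\h.(((\d.(\e.((d e) e))) (\f.(\g.(\h.((f h) g))))) (g h)))) ((\d.(\e.((d e) e))) (\f.(\g.(\h.((f h) g))))))
Step 5: (\h.(((\d.(\e.((d e) e))) (\f.(\g.(\h.((f h) g))))) (((\d.(\e.((d e) e))) (\f.(\g.(\h.((f h) g))))) h)))
Step 6: (\h.((\e.(((\f.(\g.(\h.((f h) g)))) e) e)) (((\d.(\e.((d e) e))) (\f.(\g.(\h.((f h) g))))) h)))
Step 7: (\h.(((\f.(\g.(\h.((f h) g)))) (((\d.(\e.((d e) e))) (\f.(\g.(\h.((f h) g))))) h)) (((\d.(\e.((d e) e))) (\f.(\g.(\h.((f h) g))))) h)))
Step 8: (\h.((\g.(\i.(((((\d.(\e.((d e) e))) (\f.(\g.(\h.((f h) g))))) h) i) g))) (((\d.(\e.((d e) e))) (\f.(\g.(\h.((f h) g))))) h)))
Step 9: (\h.(\i.(((((\d.(\e.((d e) e))) (\f.(\g.(\h.((f h) g))))) h) i) (((\d.(\e.((d e) e))) (\f.(\g.(\h.((f h) g))))) h))))
Step 10: (\h.(\i.((((\e.(((\f.(\g.(\h.((f h) g)))) e) e)) h) i) (((\d.(\e.((d e) e))) (\f.(\g.(\h.((f h) g))))) h))))
Step 11: (\h.(\i.(((((\f.(\g.(\h.((f h) g)))) h) h) i) (((\d.(\e.((d e) e))) (\f.(\g.(\h.((f h) g))))) h))))
Step 12: (\h.(\i.((((\g.(\i.((h i) g))) h) i) (((\d.(\e.((d e) e))) (\f.(\g.(\h.((f h) g))))) h))))
Step 13: (\h.(\i.(((\i.((h i) h)) i) (((\d.(\e.((d e) e))) (\f.(\g.(\h.((f h) g))))) h))))
Step 14: (\h.(\i.(((h i) h) (((\d.(\e.((d e) e))) (\f.(\g.(\h.((f h) g))))) h))))
Step 15: (\h.(\i.(((h i) h) ((\e.(((\f.(\g.(\h.((f h) g)))) e) e)) h))))
Step 16: (\h.(\i.(((h i) h) (((\f.(\g.(\h.((f h) g)))) h) h))))
Step 17: (\h.(\i.(((h i) h) ((\g.(\i.((h i) g))) h))))
Step 18: (\h.(\i.(((h i) h) (\i.((h i) h)))))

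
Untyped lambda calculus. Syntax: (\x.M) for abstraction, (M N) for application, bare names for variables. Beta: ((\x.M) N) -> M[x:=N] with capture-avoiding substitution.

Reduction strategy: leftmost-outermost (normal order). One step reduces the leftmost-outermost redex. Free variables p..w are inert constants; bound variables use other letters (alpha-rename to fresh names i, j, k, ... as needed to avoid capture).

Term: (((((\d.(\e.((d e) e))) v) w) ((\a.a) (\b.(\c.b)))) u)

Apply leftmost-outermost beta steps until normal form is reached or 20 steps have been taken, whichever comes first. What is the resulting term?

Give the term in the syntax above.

Answer: ((((v w) w) (\b.(\c.b))) u)

Derivation:
Step 0: (((((\d.(\e.((d e) e))) v) w) ((\a.a) (\b.(\c.b)))) u)
Step 1: ((((\e.((v e) e)) w) ((\a.a) (\b.(\c.b)))) u)
Step 2: ((((v w) w) ((\a.a) (\b.(\c.b)))) u)
Step 3: ((((v w) w) (\b.(\c.b))) u)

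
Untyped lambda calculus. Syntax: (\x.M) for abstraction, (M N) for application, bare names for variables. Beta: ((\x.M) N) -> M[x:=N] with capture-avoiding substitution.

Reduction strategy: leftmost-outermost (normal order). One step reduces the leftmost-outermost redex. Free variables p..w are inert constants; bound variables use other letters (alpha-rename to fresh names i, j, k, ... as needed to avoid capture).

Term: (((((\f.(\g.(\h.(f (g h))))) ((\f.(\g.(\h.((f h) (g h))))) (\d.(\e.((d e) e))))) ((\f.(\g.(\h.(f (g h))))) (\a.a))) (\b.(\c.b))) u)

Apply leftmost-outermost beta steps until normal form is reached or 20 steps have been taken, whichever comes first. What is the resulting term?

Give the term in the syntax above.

Step 0: (((((\f.(\g.(\h.(f (g h))))) ((\f.(\g.(\h.((f h) (g h))))) (\d.(\e.((d e) e))))) ((\f.(\g.(\h.(f (g h))))) (\a.a))) (\b.(\c.b))) u)
Step 1: ((((\g.(\h.(((\f.(\g.(\h.((f h) (g h))))) (\d.(\e.((d e) e)))) (g h)))) ((\f.(\g.(\h.(f (g h))))) (\a.a))) (\b.(\c.b))) u)
Step 2: (((\h.(((\f.(\g.(\h.((f h) (g h))))) (\d.(\e.((d e) e)))) (((\f.(\g.(\h.(f (g h))))) (\a.a)) h))) (\b.(\c.b))) u)
Step 3: ((((\f.(\g.(\h.((f h) (g h))))) (\d.(\e.((d e) e)))) (((\f.(\g.(\h.(f (g h))))) (\a.a)) (\b.(\c.b)))) u)
Step 4: (((\g.(\h.(((\d.(\e.((d e) e))) h) (g h)))) (((\f.(\g.(\h.(f (g h))))) (\a.a)) (\b.(\c.b)))) u)
Step 5: ((\h.(((\d.(\e.((d e) e))) h) ((((\f.(\g.(\h.(f (g h))))) (\a.a)) (\b.(\c.b))) h))) u)
Step 6: (((\d.(\e.((d e) e))) u) ((((\f.(\g.(\h.(f (g h))))) (\a.a)) (\b.(\c.b))) u))
Step 7: ((\e.((u e) e)) ((((\f.(\g.(\h.(f (g h))))) (\a.a)) (\b.(\c.b))) u))
Step 8: ((u ((((\f.(\g.(\h.(f (g h))))) (\a.a)) (\b.(\c.b))) u)) ((((\f.(\g.(\h.(f (g h))))) (\a.a)) (\b.(\c.b))) u))
Step 9: ((u (((\g.(\h.((\a.a) (g h)))) (\b.(\c.b))) u)) ((((\f.(\g.(\h.(f (g h))))) (\a.a)) (\b.(\c.b))) u))
Step 10: ((u ((\h.((\a.a) ((\b.(\c.b)) h))) u)) ((((\f.(\g.(\h.(f (g h))))) (\a.a)) (\b.(\c.b))) u))
Step 11: ((u ((\a.a) ((\b.(\c.b)) u))) ((((\f.(\g.(\h.(f (g h))))) (\a.a)) (\b.(\c.b))) u))
Step 12: ((u ((\b.(\c.b)) u)) ((((\f.(\g.(\h.(f (g h))))) (\a.a)) (\b.(\c.b))) u))
Step 13: ((u (\c.u)) ((((\f.(\g.(\h.(f (g h))))) (\a.a)) (\b.(\c.b))) u))
Step 14: ((u (\c.u)) (((\g.(\h.((\a.a) (g h)))) (\b.(\c.b))) u))
Step 15: ((u (\c.u)) ((\h.((\a.a) ((\b.(\c.b)) h))) u))
Step 16: ((u (\c.u)) ((\a.a) ((\b.(\c.b)) u)))
Step 17: ((u (\c.u)) ((\b.(\c.b)) u))
Step 18: ((u (\c.u)) (\c.u))

Answer: ((u (\c.u)) (\c.u))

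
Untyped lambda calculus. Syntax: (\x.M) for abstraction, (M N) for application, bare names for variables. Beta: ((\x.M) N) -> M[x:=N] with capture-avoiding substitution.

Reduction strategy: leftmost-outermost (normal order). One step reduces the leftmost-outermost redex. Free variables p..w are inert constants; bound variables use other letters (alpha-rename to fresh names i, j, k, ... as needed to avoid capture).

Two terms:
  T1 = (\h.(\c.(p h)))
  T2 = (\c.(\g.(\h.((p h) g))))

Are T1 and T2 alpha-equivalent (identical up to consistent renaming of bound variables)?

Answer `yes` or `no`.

Term 1: (\h.(\c.(p h)))
Term 2: (\c.(\g.(\h.((p h) g))))
Alpha-equivalence: compare structure up to binder renaming.
Result: False

Answer: no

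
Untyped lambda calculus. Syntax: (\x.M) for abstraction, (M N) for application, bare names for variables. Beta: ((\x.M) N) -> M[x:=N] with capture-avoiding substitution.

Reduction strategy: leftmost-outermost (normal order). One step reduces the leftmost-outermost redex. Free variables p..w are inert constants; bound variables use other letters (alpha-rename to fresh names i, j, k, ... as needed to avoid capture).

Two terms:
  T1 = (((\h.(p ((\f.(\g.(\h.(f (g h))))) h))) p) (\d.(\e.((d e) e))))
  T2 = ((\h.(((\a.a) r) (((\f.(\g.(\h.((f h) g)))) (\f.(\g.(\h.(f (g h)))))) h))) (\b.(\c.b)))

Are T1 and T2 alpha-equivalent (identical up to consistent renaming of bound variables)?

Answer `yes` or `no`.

Term 1: (((\h.(p ((\f.(\g.(\h.(f (g h))))) h))) p) (\d.(\e.((d e) e))))
Term 2: ((\h.(((\a.a) r) (((\f.(\g.(\h.((f h) g)))) (\f.(\g.(\h.(f (g h)))))) h))) (\b.(\c.b)))
Alpha-equivalence: compare structure up to binder renaming.
Result: False

Answer: no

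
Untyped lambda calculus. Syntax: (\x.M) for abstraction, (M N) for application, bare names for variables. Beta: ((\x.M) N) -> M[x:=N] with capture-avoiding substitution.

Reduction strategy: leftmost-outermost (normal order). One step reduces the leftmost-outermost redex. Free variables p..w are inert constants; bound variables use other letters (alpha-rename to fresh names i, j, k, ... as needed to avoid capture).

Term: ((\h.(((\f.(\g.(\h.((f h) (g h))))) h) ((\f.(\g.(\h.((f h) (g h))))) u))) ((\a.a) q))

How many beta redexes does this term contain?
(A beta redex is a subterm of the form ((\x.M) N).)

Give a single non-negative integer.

Term: ((\h.(((\f.(\g.(\h.((f h) (g h))))) h) ((\f.(\g.(\h.((f h) (g h))))) u))) ((\a.a) q))
  Redex: ((\h.(((\f.(\g.(\h.((f h) (g h))))) h) ((\f.(\g.(\h.((f h) (g h))))) u))) ((\a.a) q))
  Redex: ((\f.(\g.(\h.((f h) (g h))))) h)
  Redex: ((\f.(\g.(\h.((f h) (g h))))) u)
  Redex: ((\a.a) q)
Total redexes: 4

Answer: 4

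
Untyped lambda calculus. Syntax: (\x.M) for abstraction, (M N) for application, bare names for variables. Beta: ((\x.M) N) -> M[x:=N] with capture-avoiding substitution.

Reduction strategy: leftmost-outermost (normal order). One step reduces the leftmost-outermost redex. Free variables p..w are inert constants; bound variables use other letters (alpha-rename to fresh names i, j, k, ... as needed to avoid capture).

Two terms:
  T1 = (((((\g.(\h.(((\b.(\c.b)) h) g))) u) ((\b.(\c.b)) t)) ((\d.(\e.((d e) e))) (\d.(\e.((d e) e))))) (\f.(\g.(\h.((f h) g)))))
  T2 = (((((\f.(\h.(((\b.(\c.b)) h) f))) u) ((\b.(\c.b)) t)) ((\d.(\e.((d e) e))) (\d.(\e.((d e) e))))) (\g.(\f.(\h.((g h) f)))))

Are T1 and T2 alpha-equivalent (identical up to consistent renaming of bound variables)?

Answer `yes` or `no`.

Answer: yes

Derivation:
Term 1: (((((\g.(\h.(((\b.(\c.b)) h) g))) u) ((\b.(\c.b)) t)) ((\d.(\e.((d e) e))) (\d.(\e.((d e) e))))) (\f.(\g.(\h.((f h) g)))))
Term 2: (((((\f.(\h.(((\b.(\c.b)) h) f))) u) ((\b.(\c.b)) t)) ((\d.(\e.((d e) e))) (\d.(\e.((d e) e))))) (\g.(\f.(\h.((g h) f)))))
Alpha-equivalence: compare structure up to binder renaming.
Result: True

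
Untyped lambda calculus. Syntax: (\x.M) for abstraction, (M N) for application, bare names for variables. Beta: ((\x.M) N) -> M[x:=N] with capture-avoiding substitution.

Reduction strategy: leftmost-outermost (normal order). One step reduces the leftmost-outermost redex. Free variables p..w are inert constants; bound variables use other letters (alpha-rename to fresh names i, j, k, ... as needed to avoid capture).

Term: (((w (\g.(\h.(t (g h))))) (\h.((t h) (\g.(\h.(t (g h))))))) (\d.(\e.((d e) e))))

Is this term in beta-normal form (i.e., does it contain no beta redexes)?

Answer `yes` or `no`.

Answer: yes

Derivation:
Term: (((w (\g.(\h.(t (g h))))) (\h.((t h) (\g.(\h.(t (g h))))))) (\d.(\e.((d e) e))))
No beta redexes found.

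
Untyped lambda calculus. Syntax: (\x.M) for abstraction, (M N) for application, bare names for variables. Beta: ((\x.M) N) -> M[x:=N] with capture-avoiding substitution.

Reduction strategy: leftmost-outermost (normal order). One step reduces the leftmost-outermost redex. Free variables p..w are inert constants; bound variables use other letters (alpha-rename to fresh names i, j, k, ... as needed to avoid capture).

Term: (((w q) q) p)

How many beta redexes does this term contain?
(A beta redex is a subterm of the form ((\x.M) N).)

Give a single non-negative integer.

Term: (((w q) q) p)
  (no redexes)
Total redexes: 0

Answer: 0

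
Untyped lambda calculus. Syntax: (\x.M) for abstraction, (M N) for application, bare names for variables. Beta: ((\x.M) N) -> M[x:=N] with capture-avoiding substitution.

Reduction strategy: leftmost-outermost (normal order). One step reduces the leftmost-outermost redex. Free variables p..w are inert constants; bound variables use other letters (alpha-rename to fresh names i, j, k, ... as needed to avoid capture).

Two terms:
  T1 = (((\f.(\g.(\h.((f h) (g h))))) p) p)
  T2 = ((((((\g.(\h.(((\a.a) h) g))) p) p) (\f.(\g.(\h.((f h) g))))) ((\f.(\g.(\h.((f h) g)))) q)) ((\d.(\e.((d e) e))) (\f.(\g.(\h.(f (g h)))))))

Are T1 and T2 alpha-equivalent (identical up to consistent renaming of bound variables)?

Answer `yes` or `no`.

Term 1: (((\f.(\g.(\h.((f h) (g h))))) p) p)
Term 2: ((((((\g.(\h.(((\a.a) h) g))) p) p) (\f.(\g.(\h.((f h) g))))) ((\f.(\g.(\h.((f h) g)))) q)) ((\d.(\e.((d e) e))) (\f.(\g.(\h.(f (g h)))))))
Alpha-equivalence: compare structure up to binder renaming.
Result: False

Answer: no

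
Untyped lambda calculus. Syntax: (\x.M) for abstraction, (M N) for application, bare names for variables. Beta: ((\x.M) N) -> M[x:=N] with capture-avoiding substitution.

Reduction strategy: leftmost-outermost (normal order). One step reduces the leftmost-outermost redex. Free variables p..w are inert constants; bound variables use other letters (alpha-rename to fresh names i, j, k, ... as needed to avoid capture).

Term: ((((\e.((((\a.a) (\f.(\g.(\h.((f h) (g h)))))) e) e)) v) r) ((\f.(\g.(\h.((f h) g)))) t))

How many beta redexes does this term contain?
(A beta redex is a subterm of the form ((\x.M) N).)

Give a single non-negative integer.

Answer: 3

Derivation:
Term: ((((\e.((((\a.a) (\f.(\g.(\h.((f h) (g h)))))) e) e)) v) r) ((\f.(\g.(\h.((f h) g)))) t))
  Redex: ((\e.((((\a.a) (\f.(\g.(\h.((f h) (g h)))))) e) e)) v)
  Redex: ((\a.a) (\f.(\g.(\h.((f h) (g h))))))
  Redex: ((\f.(\g.(\h.((f h) g)))) t)
Total redexes: 3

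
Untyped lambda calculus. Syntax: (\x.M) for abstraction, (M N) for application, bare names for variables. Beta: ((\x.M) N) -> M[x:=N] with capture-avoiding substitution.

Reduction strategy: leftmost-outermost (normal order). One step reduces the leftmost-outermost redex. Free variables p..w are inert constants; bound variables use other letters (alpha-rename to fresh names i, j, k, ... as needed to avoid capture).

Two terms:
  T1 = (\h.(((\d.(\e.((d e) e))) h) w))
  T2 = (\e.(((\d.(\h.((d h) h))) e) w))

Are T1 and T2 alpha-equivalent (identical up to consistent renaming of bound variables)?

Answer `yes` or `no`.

Answer: yes

Derivation:
Term 1: (\h.(((\d.(\e.((d e) e))) h) w))
Term 2: (\e.(((\d.(\h.((d h) h))) e) w))
Alpha-equivalence: compare structure up to binder renaming.
Result: True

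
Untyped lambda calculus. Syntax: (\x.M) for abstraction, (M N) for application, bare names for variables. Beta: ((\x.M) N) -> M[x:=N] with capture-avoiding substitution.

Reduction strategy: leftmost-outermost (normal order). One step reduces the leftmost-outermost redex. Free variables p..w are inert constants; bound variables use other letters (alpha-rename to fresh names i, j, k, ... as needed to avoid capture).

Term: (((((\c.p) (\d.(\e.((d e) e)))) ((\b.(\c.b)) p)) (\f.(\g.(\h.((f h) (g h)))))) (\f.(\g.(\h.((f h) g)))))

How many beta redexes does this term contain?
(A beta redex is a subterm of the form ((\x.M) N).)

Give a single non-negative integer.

Answer: 2

Derivation:
Term: (((((\c.p) (\d.(\e.((d e) e)))) ((\b.(\c.b)) p)) (\f.(\g.(\h.((f h) (g h)))))) (\f.(\g.(\h.((f h) g)))))
  Redex: ((\c.p) (\d.(\e.((d e) e))))
  Redex: ((\b.(\c.b)) p)
Total redexes: 2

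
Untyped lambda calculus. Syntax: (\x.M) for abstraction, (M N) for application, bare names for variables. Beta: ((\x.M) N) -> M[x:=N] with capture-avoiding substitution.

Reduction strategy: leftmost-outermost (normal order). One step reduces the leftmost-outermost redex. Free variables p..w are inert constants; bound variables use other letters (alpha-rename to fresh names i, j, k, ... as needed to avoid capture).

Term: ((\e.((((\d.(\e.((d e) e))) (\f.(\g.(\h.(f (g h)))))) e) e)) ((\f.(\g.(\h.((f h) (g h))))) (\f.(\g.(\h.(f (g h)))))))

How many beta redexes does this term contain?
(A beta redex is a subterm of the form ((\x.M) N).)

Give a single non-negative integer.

Term: ((\e.((((\d.(\e.((d e) e))) (\f.(\g.(\h.(f (g h)))))) e) e)) ((\f.(\g.(\h.((f h) (g h))))) (\f.(\g.(\h.(f (g h)))))))
  Redex: ((\e.((((\d.(\e.((d e) e))) (\f.(\g.(\h.(f (g h)))))) e) e)) ((\f.(\g.(\h.((f h) (g h))))) (\f.(\g.(\h.(f (g h)))))))
  Redex: ((\d.(\e.((d e) e))) (\f.(\g.(\h.(f (g h))))))
  Redex: ((\f.(\g.(\h.((f h) (g h))))) (\f.(\g.(\h.(f (g h))))))
Total redexes: 3

Answer: 3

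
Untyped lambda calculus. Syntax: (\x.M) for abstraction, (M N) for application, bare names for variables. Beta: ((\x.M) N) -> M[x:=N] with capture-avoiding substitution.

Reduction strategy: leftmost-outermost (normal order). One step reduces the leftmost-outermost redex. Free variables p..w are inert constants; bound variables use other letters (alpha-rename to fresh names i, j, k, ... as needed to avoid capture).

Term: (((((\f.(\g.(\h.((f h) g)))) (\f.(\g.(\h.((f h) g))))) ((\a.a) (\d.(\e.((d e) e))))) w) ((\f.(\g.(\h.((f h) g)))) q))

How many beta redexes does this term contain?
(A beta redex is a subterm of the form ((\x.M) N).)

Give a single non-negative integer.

Term: (((((\f.(\g.(\h.((f h) g)))) (\f.(\g.(\h.((f h) g))))) ((\a.a) (\d.(\e.((d e) e))))) w) ((\f.(\g.(\h.((f h) g)))) q))
  Redex: ((\f.(\g.(\h.((f h) g)))) (\f.(\g.(\h.((f h) g)))))
  Redex: ((\a.a) (\d.(\e.((d e) e))))
  Redex: ((\f.(\g.(\h.((f h) g)))) q)
Total redexes: 3

Answer: 3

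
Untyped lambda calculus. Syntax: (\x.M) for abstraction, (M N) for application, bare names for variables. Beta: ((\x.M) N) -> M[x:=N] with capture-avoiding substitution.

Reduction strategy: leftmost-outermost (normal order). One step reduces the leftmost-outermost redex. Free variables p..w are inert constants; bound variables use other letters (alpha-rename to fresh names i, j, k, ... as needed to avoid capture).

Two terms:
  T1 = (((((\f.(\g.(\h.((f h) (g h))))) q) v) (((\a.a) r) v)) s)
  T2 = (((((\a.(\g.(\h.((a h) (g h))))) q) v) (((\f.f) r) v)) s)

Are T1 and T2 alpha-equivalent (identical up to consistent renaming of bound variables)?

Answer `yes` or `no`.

Term 1: (((((\f.(\g.(\h.((f h) (g h))))) q) v) (((\a.a) r) v)) s)
Term 2: (((((\a.(\g.(\h.((a h) (g h))))) q) v) (((\f.f) r) v)) s)
Alpha-equivalence: compare structure up to binder renaming.
Result: True

Answer: yes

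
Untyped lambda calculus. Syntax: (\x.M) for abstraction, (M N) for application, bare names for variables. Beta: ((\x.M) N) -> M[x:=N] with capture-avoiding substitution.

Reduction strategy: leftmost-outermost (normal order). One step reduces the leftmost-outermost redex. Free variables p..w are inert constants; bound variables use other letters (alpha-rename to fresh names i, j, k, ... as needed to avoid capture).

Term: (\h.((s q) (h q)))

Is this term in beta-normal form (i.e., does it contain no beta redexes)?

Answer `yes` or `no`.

Answer: yes

Derivation:
Term: (\h.((s q) (h q)))
No beta redexes found.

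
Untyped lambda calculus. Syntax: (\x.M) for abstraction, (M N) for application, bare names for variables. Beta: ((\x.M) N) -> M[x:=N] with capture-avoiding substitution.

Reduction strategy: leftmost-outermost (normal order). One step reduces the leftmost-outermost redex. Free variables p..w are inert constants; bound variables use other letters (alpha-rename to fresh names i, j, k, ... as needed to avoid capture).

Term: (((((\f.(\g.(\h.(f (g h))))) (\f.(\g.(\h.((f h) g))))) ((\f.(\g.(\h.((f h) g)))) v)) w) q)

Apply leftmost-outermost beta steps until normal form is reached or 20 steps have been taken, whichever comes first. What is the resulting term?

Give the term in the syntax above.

Step 0: (((((\f.(\g.(\h.(f (g h))))) (\f.(\g.(\h.((f h) g))))) ((\f.(\g.(\h.((f h) g)))) v)) w) q)
Step 1: ((((\g.(\h.((\f.(\g.(\h.((f h) g)))) (g h)))) ((\f.(\g.(\h.((f h) g)))) v)) w) q)
Step 2: (((\h.((\f.(\g.(\h.((f h) g)))) (((\f.(\g.(\h.((f h) g)))) v) h))) w) q)
Step 3: (((\f.(\g.(\h.((f h) g)))) (((\f.(\g.(\h.((f h) g)))) v) w)) q)
Step 4: ((\g.(\h.(((((\f.(\g.(\h.((f h) g)))) v) w) h) g))) q)
Step 5: (\h.(((((\f.(\g.(\h.((f h) g)))) v) w) h) q))
Step 6: (\h.((((\g.(\h.((v h) g))) w) h) q))
Step 7: (\h.(((\h.((v h) w)) h) q))
Step 8: (\h.(((v h) w) q))

Answer: (\h.(((v h) w) q))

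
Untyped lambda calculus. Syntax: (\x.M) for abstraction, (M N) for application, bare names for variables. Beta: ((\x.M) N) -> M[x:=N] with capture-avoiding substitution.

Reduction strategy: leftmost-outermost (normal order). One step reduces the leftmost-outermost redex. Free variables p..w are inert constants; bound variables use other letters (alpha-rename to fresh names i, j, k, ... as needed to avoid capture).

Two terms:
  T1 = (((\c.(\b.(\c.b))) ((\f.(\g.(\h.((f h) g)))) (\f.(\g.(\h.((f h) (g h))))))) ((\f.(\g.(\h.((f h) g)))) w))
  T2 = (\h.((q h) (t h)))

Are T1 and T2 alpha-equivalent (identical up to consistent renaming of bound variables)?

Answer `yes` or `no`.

Answer: no

Derivation:
Term 1: (((\c.(\b.(\c.b))) ((\f.(\g.(\h.((f h) g)))) (\f.(\g.(\h.((f h) (g h))))))) ((\f.(\g.(\h.((f h) g)))) w))
Term 2: (\h.((q h) (t h)))
Alpha-equivalence: compare structure up to binder renaming.
Result: False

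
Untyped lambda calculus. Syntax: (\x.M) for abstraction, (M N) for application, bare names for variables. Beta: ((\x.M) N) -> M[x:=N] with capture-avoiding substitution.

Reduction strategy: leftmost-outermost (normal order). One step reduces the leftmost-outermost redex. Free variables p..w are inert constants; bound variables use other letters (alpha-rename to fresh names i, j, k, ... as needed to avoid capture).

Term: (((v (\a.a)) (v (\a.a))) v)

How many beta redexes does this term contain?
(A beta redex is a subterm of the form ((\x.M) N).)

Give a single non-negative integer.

Answer: 0

Derivation:
Term: (((v (\a.a)) (v (\a.a))) v)
  (no redexes)
Total redexes: 0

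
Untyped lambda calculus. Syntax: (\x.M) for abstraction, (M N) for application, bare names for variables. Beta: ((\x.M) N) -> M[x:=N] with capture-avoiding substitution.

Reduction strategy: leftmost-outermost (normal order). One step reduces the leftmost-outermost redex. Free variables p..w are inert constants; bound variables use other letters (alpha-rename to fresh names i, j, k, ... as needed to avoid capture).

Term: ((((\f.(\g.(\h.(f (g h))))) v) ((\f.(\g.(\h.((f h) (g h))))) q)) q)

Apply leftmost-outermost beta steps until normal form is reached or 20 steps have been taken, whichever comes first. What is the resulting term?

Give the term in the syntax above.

Step 0: ((((\f.(\g.(\h.(f (g h))))) v) ((\f.(\g.(\h.((f h) (g h))))) q)) q)
Step 1: (((\g.(\h.(v (g h)))) ((\f.(\g.(\h.((f h) (g h))))) q)) q)
Step 2: ((\h.(v (((\f.(\g.(\h.((f h) (g h))))) q) h))) q)
Step 3: (v (((\f.(\g.(\h.((f h) (g h))))) q) q))
Step 4: (v ((\g.(\h.((q h) (g h)))) q))
Step 5: (v (\h.((q h) (q h))))

Answer: (v (\h.((q h) (q h))))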